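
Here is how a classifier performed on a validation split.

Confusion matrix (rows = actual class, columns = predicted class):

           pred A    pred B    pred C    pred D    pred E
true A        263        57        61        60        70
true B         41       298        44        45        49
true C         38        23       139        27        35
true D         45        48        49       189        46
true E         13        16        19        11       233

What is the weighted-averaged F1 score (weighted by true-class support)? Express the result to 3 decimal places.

Per-class F1 score (2·TP/(2·TP+FP+FN)):
  A: TP=263, FP=41+38+45+13=137, FN=57+61+60+70=248 → 526/911 = 0.5774
  B: TP=298, FP=57+23+48+16=144, FN=41+44+45+49=179 → 596/919 = 0.6485
  C: TP=139, FP=61+44+49+19=173, FN=38+23+27+35=123 → 278/574 = 0.4843
  D: TP=189, FP=60+45+27+11=143, FN=45+48+49+46=188 → 378/709 = 0.5331
  E: TP=233, FP=70+49+35+46=200, FN=13+16+19+11=59 → 466/725 = 0.6428
Weighted-F1 score = Σ (supportᵢ/N)·F1 scoreᵢ with N=1919: (511/1919)·0.5774 + (477/1919)·0.6485 + (262/1919)·0.4843 + (377/1919)·0.5331 + (292/1919)·0.6428 = 0.584

0.584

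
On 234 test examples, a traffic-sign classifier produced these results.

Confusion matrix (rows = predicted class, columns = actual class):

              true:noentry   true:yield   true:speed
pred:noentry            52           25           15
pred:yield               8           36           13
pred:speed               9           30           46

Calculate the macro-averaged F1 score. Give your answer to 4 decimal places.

0.5704

Per-class F1 score (2·TP/(2·TP+FP+FN)):
  noentry: TP=52, FP=25+15=40, FN=8+9=17 → 104/161 = 0.64596
  yield: TP=36, FP=8+13=21, FN=25+30=55 → 72/148 = 0.48649
  speed: TP=46, FP=9+30=39, FN=15+13=28 → 92/159 = 0.57862
Macro-F1 score = mean = (0.64596 + 0.48649 + 0.57862) / 3 = 0.5704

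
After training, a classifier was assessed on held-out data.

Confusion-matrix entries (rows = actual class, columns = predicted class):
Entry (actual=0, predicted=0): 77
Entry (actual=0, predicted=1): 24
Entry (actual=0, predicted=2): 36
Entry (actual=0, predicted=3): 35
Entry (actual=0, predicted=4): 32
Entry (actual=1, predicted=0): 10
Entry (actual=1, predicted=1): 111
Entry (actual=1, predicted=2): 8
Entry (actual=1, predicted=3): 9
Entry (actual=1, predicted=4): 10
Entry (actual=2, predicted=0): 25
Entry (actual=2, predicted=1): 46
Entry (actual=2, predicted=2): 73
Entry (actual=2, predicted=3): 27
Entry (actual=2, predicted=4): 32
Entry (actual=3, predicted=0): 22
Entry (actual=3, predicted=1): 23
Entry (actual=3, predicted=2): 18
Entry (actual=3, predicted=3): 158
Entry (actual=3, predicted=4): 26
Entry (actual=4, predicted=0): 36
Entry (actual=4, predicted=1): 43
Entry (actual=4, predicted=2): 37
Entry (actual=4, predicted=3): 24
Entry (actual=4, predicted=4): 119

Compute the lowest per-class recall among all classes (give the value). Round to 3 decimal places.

0.360

Per-class recall (TP/(TP+FN)):
  0: TP=77, FN=24+36+35+32=127 → 77/204 = 0.3775
  1: TP=111, FN=10+8+9+10=37 → 111/148 = 0.7500
  2: TP=73, FN=25+46+27+32=130 → 73/203 = 0.3596
  3: TP=158, FN=22+23+18+26=89 → 158/247 = 0.6397
  4: TP=119, FN=36+43+37+24=140 → 119/259 = 0.4595
Lowest is class '2' with recall = 0.360.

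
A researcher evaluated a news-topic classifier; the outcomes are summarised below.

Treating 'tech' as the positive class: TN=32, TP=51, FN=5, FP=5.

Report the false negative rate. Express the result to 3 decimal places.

0.089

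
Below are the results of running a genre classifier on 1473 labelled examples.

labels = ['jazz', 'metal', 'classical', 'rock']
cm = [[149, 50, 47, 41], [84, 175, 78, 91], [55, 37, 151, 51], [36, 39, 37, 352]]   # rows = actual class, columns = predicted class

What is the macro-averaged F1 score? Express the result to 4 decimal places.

0.5425

Per-class F1 score (2·TP/(2·TP+FP+FN)):
  jazz: TP=149, FP=84+55+36=175, FN=50+47+41=138 → 298/611 = 0.48773
  metal: TP=175, FP=50+37+39=126, FN=84+78+91=253 → 350/729 = 0.48011
  classical: TP=151, FP=47+78+37=162, FN=55+37+51=143 → 302/607 = 0.49753
  rock: TP=352, FP=41+91+51=183, FN=36+39+37=112 → 704/999 = 0.70470
Macro-F1 score = mean = (0.48773 + 0.48011 + 0.49753 + 0.70470) / 4 = 0.5425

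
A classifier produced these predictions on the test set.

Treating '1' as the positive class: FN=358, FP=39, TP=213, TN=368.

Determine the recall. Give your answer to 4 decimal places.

0.3730

Recall = TP/(TP+FN) = 213/(213+358) = 213/571 = 0.3730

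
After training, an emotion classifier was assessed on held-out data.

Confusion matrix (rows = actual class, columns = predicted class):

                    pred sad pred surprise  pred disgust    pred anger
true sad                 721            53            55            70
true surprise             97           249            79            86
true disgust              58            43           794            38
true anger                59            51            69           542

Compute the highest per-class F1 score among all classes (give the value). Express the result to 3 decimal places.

0.823

Per-class F1 score (2·TP/(2·TP+FP+FN)):
  sad: TP=721, FP=97+58+59=214, FN=53+55+70=178 → 1442/1834 = 0.7863
  surprise: TP=249, FP=53+43+51=147, FN=97+79+86=262 → 498/907 = 0.5491
  disgust: TP=794, FP=55+79+69=203, FN=58+43+38=139 → 1588/1930 = 0.8228
  anger: TP=542, FP=70+86+38=194, FN=59+51+69=179 → 1084/1457 = 0.7440
Highest is class 'disgust' with F1 score = 0.823.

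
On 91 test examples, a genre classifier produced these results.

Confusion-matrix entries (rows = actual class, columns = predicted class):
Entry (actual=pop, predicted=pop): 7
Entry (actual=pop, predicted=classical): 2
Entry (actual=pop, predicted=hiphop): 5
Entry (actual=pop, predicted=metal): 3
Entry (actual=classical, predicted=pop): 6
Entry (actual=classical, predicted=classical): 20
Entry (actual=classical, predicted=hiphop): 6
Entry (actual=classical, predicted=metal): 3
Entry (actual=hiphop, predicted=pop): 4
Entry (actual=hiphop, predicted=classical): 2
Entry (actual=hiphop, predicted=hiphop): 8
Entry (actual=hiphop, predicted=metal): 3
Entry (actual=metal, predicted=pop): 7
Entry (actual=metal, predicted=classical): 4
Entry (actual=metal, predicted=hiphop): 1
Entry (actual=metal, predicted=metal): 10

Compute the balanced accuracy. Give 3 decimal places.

0.477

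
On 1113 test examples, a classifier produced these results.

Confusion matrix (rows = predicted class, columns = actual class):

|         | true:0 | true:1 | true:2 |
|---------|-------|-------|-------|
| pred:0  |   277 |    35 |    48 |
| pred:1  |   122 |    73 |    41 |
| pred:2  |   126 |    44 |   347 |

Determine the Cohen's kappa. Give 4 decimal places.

0.4128

Observed agreement pₒ = trace/N = 697/1113 = 0.62624
Expected agreement pₑ = Σ (rowᵢ·colᵢ)/N² = (525·360 + 152·236 + 436·517)/1113² = 0.36349
κ = (pₒ − pₑ)/(1 − pₑ) = (0.62624 − 0.36349)/(1 − 0.36349) = 0.4128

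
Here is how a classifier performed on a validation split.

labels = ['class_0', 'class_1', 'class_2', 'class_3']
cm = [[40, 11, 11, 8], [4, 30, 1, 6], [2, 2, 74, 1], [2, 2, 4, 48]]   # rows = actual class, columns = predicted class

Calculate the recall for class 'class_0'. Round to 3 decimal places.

Treat 'class_0' as positive and all other classes as negative.
recall = TP/(TP+FN).
class_0: TP=40, FN=11+11+8=30 → 40/70 = 0.5714

0.571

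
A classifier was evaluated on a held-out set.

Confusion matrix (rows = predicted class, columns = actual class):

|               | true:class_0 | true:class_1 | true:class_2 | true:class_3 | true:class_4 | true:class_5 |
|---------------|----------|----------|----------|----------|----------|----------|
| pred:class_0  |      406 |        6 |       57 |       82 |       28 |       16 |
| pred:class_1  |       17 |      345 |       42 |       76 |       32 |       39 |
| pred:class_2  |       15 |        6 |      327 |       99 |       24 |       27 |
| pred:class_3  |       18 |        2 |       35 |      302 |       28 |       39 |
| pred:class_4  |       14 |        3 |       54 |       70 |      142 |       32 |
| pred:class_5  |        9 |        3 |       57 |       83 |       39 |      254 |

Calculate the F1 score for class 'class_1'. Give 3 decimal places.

0.753

Take TP from the diagonal, FP from the rest of the 'class_1' prediction marginal, FN from the rest of the 'class_1' actual marginal.
F1 score = 2·TP/(2·TP+FP+FN).
class_1: TP=345, FP=17+42+76+32+39=206, FN=6+6+2+3+3=20 → 690/916 = 0.7533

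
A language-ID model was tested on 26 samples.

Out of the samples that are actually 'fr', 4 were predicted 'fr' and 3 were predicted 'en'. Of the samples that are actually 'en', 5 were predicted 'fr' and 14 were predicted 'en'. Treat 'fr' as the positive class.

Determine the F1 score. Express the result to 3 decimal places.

0.500

Precision = TP/(TP+FP) = 4/9 = 0.4444
Recall = TP/(TP+FN) = 4/7 = 0.5714
F1 = 2·TP/(2·TP+FP+FN) = 8/16 = 0.500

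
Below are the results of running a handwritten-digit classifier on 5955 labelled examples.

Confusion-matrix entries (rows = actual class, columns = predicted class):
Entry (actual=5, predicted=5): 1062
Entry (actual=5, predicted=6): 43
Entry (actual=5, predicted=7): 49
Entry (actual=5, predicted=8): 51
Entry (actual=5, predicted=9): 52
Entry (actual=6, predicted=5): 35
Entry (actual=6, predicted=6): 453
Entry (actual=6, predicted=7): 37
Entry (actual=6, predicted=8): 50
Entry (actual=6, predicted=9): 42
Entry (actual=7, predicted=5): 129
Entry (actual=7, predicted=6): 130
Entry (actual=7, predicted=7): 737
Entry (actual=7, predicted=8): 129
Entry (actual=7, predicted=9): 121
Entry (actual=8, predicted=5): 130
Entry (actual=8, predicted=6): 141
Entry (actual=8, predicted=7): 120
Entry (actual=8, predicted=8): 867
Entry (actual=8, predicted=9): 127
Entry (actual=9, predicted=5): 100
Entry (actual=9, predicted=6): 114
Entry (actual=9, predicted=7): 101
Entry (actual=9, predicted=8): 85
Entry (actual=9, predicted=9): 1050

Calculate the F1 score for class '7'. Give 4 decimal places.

One-vs-rest for '7': TP = diagonal; FP = other classes predicted '7'; FN = '7' predicted as other.
F1 score = 2·TP/(2·TP+FP+FN).
7: TP=737, FP=49+37+120+101=307, FN=129+130+129+121=509 → 1474/2290 = 0.64367

0.6437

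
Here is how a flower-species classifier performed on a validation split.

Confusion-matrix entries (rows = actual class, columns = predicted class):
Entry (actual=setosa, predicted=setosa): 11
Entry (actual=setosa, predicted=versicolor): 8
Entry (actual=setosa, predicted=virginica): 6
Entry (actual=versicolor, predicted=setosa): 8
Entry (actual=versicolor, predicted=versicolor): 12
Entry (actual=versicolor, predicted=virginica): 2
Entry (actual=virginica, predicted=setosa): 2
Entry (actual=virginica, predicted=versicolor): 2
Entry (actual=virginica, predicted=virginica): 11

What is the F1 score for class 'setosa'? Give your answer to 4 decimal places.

0.4783

Treat 'setosa' as positive and all other classes as negative.
F1 score = 2·TP/(2·TP+FP+FN).
setosa: TP=11, FP=8+2=10, FN=8+6=14 → 22/46 = 0.47826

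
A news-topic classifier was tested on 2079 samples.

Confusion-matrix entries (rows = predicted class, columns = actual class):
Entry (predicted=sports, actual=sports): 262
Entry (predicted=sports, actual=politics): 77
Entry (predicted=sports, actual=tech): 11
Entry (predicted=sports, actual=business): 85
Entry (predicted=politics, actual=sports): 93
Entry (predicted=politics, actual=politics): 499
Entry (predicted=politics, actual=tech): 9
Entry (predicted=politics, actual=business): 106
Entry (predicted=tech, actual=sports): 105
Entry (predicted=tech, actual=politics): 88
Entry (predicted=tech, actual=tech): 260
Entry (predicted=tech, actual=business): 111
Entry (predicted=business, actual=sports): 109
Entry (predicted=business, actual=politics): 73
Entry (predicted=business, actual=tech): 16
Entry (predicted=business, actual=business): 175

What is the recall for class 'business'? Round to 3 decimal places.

0.367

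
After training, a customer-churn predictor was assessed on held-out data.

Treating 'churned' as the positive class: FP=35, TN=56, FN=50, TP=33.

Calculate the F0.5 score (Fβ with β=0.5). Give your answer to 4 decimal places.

Fβ = (1+β²)·TP / ((1+β²)·TP + β²·FN + FP), with β²=1/4
= 1.25·33 / (1.25·33 + 0.25·50 + 35) = 0.4648

0.4648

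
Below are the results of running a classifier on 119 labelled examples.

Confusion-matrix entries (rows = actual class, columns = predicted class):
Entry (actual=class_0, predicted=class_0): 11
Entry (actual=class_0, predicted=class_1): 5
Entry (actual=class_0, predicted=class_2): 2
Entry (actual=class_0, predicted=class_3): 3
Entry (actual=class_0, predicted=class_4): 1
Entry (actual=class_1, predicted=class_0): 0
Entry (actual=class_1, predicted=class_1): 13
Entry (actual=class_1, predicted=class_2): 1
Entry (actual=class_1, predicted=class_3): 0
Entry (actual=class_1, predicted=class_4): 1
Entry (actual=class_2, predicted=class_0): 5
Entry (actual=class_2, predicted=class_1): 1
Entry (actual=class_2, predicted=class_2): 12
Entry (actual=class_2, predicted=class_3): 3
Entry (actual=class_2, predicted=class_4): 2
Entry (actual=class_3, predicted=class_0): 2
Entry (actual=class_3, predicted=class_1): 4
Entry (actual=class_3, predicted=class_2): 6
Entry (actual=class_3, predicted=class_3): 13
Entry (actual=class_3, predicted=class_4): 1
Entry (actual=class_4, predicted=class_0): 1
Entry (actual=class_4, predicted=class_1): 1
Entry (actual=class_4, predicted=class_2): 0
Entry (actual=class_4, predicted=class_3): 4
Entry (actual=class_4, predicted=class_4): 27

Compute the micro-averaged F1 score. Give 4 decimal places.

Micro-averaging pools counts across classes: ΣTP=76, ΣFP=43, ΣFN=43.
Micro-F1 score = 2·TP/(2·TP+FP+FN) on pooled counts = 0.6387 (equals overall accuracy in single-label multiclass).

0.6387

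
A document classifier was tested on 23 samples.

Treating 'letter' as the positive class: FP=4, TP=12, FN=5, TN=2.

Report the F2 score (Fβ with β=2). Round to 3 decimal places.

Fβ = (1+β²)·TP / ((1+β²)·TP + β²·FN + FP), with β²=4
= 5·12 / (5·12 + 4·5 + 4) = 0.714

0.714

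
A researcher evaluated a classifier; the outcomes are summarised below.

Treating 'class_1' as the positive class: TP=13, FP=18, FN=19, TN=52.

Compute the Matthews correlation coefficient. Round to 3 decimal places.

0.150

MCC = (TP·TN − FP·FN) / √((TP+FP)(TP+FN)(TN+FP)(TN+FN))
Numerator = 13·52 − 18·19 = 334
Denominator = √(31·32·70·71) = √4930240 = 2220.4144
MCC = 334 / 2220.4144 = 0.150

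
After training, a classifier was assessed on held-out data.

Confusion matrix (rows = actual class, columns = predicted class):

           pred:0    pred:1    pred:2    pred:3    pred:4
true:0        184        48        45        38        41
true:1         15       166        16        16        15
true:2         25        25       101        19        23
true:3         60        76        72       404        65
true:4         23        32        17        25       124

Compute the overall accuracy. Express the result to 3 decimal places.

Accuracy = trace / total = (184+166+101+404+124=979) / 1675 = 979/1675 = 0.584

0.584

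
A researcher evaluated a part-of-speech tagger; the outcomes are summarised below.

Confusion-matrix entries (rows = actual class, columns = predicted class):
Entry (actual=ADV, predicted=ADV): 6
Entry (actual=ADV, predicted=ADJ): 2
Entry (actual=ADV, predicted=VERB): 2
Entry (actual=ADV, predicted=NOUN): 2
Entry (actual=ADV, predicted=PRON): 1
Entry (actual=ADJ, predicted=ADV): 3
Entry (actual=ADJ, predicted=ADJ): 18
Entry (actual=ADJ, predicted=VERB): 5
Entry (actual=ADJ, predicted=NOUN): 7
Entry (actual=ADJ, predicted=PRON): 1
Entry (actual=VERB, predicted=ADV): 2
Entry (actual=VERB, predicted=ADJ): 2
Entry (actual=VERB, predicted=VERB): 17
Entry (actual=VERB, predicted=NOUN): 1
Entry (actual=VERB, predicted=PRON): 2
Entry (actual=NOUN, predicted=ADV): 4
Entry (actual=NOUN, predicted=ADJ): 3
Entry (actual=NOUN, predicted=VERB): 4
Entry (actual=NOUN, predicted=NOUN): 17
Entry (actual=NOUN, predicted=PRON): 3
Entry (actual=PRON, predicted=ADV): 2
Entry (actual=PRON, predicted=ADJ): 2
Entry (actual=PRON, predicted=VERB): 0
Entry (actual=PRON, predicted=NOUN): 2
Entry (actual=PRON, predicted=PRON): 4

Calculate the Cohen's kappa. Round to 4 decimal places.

0.4241

Observed agreement pₒ = trace/N = 62/112 = 0.55357
Expected agreement pₑ = Σ (rowᵢ·colᵢ)/N² = (13·17 + 34·27 + 24·28 + 31·29 + 10·11)/112² = 0.22481
κ = (pₒ − pₑ)/(1 − pₑ) = (0.55357 − 0.22481)/(1 − 0.22481) = 0.4241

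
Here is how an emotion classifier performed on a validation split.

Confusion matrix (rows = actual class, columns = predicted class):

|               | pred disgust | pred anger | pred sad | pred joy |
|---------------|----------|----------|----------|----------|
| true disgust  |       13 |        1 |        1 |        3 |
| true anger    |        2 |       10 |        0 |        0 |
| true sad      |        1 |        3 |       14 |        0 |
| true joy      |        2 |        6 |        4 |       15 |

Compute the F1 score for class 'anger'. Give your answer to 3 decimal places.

0.625

Take TP from the diagonal, FP from the rest of the 'anger' prediction marginal, FN from the rest of the 'anger' actual marginal.
F1 score = 2·TP/(2·TP+FP+FN).
anger: TP=10, FP=1+3+6=10, FN=2+0+0=2 → 20/32 = 0.6250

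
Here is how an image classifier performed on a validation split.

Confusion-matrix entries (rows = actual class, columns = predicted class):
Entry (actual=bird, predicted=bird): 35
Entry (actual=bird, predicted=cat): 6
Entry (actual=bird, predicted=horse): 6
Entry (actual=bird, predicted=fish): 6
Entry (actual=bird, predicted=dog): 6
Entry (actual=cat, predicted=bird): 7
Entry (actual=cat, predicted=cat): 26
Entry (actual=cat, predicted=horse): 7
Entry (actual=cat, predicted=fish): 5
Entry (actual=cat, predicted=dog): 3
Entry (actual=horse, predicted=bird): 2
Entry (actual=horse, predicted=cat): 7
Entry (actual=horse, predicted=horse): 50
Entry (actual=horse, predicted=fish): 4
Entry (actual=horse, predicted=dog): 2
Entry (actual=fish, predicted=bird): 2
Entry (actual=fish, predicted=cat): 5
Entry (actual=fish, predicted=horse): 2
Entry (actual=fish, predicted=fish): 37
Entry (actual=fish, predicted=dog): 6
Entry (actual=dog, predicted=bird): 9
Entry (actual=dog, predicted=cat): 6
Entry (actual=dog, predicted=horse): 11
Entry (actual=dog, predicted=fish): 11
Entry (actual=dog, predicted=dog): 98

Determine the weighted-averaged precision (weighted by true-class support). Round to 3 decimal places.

Per-class precision (TP/(TP+FP)):
  bird: TP=35, FP=7+2+2+9=20 → 35/55 = 0.6364
  cat: TP=26, FP=6+7+5+6=24 → 26/50 = 0.5200
  horse: TP=50, FP=6+7+2+11=26 → 50/76 = 0.6579
  fish: TP=37, FP=6+5+4+11=26 → 37/63 = 0.5873
  dog: TP=98, FP=6+3+2+6=17 → 98/115 = 0.8522
Weighted-precision = Σ (supportᵢ/N)·precisionᵢ with N=359: (59/359)·0.6364 + (48/359)·0.5200 + (65/359)·0.6579 + (52/359)·0.5873 + (135/359)·0.8522 = 0.699

0.699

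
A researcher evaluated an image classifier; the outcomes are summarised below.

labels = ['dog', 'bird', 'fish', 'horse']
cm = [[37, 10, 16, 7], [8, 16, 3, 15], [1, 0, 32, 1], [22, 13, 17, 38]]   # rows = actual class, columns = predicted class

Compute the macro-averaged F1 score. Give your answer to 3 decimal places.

Per-class F1 score (2·TP/(2·TP+FP+FN)):
  dog: TP=37, FP=8+1+22=31, FN=10+16+7=33 → 74/138 = 0.5362
  bird: TP=16, FP=10+0+13=23, FN=8+3+15=26 → 32/81 = 0.3951
  fish: TP=32, FP=16+3+17=36, FN=1+0+1=2 → 64/102 = 0.6275
  horse: TP=38, FP=7+15+1=23, FN=22+13+17=52 → 76/151 = 0.5033
Macro-F1 score = mean = (0.5362 + 0.3951 + 0.6275 + 0.5033) / 4 = 0.516

0.516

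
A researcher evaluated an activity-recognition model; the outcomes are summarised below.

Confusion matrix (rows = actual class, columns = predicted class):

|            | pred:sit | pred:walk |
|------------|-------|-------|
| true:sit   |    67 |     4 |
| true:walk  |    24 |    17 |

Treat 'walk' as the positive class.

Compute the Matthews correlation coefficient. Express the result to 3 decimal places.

MCC = (TP·TN − FP·FN) / √((TP+FP)(TP+FN)(TN+FP)(TN+FN))
Numerator = 17·67 − 4·24 = 1043
Denominator = √(21·41·71·91) = √5562921 = 2358.5845
MCC = 1043 / 2358.5845 = 0.442

0.442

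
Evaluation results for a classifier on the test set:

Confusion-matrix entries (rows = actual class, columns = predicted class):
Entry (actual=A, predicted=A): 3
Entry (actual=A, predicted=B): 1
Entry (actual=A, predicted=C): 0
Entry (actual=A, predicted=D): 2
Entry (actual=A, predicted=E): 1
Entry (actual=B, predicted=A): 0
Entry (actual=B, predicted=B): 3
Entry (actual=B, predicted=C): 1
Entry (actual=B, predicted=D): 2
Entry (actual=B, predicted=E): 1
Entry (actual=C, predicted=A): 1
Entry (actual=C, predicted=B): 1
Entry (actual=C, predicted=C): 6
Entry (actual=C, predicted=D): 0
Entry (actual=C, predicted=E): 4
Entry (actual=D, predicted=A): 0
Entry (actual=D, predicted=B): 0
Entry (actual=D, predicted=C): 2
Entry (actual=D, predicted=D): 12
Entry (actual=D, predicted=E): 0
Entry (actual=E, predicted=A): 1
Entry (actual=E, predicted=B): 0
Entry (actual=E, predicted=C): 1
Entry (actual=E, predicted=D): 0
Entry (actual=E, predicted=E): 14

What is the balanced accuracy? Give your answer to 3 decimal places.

0.618

Balanced accuracy = mean of per-class recall.
  A: recall = 3/7 = 0.4286
  B: recall = 3/7 = 0.4286
  C: recall = 6/12 = 0.5000
  D: recall = 12/14 = 0.8571
  E: recall = 14/16 = 0.8750
Mean = (0.4286 + 0.4286 + 0.5000 + 0.8571 + 0.8750) / 5 = 0.618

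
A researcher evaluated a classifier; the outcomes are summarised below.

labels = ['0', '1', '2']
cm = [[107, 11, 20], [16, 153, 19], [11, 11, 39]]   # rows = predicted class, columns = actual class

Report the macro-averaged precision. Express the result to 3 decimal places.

0.743

Per-class precision (TP/(TP+FP)):
  0: TP=107, FP=11+20=31 → 107/138 = 0.7754
  1: TP=153, FP=16+19=35 → 153/188 = 0.8138
  2: TP=39, FP=11+11=22 → 39/61 = 0.6393
Macro-precision = mean = (0.7754 + 0.8138 + 0.6393) / 3 = 0.743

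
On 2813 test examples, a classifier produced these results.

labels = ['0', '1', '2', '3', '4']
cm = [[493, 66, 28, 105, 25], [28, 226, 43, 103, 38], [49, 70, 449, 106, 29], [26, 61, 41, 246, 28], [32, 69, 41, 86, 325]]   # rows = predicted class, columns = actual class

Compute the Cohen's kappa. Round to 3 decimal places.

Observed agreement pₒ = trace/N = 1739/2813 = 0.6182
Expected agreement pₑ = Σ (rowᵢ·colᵢ)/N² = (628·717 + 492·438 + 602·703 + 646·402 + 445·553)/2813² = 0.2015
κ = (pₒ − pₑ)/(1 − pₑ) = (0.6182 − 0.2015)/(1 − 0.2015) = 0.522

0.522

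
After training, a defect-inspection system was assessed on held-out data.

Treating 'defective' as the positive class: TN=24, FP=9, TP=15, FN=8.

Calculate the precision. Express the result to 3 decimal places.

Precision = TP/(TP+FP) = 15/(15+9) = 15/24 = 0.625

0.625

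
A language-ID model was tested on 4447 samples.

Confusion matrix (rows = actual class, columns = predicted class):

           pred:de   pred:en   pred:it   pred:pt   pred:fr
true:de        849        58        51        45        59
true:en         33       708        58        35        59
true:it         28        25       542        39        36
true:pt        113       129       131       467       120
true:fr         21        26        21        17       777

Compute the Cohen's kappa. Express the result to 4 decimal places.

0.6893

Observed agreement pₒ = trace/N = 3343/4447 = 0.75174
Expected agreement pₑ = Σ (rowᵢ·colᵢ)/N² = (1062·1044 + 893·946 + 670·803 + 960·603 + 862·1051)/4447² = 0.20107
κ = (pₒ − pₑ)/(1 − pₑ) = (0.75174 − 0.20107)/(1 − 0.20107) = 0.6893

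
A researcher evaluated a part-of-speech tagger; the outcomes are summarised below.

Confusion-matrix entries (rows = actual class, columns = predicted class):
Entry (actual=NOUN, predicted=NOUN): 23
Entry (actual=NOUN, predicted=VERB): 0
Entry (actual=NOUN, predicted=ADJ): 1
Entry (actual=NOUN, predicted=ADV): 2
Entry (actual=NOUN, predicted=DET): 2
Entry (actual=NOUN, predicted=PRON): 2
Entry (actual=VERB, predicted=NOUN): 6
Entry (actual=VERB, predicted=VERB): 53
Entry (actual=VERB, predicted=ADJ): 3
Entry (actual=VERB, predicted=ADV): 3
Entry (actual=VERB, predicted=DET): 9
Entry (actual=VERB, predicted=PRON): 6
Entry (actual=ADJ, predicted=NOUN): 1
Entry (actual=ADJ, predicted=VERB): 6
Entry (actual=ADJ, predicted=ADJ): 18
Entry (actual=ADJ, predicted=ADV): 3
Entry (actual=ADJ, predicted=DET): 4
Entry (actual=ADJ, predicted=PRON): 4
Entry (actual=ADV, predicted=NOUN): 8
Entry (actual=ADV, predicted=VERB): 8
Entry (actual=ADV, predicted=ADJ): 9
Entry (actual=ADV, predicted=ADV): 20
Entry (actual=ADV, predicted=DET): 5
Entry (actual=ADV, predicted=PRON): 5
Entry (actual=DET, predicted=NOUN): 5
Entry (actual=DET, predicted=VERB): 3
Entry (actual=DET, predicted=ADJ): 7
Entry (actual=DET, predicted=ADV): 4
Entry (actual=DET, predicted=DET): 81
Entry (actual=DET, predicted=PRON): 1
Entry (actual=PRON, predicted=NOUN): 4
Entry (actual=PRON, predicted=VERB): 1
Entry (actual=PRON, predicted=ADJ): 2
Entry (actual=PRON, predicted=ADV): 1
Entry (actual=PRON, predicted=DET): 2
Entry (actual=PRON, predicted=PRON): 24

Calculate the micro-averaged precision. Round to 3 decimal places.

Micro-averaging pools counts across classes: ΣTP=219, ΣFP=117, ΣFN=117.
Micro-precision = TP/(TP+FP) on pooled counts = 0.652 (equals overall accuracy in single-label multiclass).

0.652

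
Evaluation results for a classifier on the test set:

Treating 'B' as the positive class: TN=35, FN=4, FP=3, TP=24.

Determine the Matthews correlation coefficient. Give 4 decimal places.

0.7822

MCC = (TP·TN − FP·FN) / √((TP+FP)(TP+FN)(TN+FP)(TN+FN))
Numerator = 24·35 − 3·4 = 828
Denominator = √(27·28·38·39) = √1120392 = 1058.4857
MCC = 828 / 1058.4857 = 0.7822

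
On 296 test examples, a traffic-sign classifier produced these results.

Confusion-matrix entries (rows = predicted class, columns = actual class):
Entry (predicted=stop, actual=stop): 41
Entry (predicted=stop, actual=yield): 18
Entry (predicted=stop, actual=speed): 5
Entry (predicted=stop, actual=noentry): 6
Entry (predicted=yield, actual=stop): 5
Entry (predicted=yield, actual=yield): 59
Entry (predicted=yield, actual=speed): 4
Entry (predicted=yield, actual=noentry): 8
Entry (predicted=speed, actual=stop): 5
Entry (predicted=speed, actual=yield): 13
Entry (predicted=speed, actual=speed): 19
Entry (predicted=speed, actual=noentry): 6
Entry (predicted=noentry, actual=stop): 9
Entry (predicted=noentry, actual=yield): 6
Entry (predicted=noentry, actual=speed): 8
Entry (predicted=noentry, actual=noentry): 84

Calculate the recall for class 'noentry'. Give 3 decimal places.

One-vs-rest for 'noentry': TP = diagonal; FP = other classes predicted 'noentry'; FN = 'noentry' predicted as other.
recall = TP/(TP+FN).
noentry: TP=84, FN=6+8+6=20 → 84/104 = 0.8077

0.808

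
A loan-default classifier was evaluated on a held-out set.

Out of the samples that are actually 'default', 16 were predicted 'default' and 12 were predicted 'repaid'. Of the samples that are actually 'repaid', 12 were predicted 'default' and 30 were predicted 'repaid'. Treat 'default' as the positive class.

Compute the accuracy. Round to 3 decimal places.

0.657

Accuracy = (TP+TN)/N = (16+30)/70 = 0.657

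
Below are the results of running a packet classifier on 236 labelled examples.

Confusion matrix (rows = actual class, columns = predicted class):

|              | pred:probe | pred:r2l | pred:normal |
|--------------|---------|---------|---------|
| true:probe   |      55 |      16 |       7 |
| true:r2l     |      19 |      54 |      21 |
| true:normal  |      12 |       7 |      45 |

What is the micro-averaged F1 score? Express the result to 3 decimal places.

0.653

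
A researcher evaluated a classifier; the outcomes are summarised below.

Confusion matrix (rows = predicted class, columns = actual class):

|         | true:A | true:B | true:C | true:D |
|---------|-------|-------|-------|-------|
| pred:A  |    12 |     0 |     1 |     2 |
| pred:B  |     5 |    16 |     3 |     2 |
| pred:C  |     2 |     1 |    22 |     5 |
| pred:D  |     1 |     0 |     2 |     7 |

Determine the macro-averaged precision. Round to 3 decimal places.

0.712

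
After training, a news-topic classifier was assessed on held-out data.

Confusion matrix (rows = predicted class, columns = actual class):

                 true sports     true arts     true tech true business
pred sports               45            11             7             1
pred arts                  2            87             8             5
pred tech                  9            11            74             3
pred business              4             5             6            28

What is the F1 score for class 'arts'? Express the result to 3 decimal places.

F1 score = 2·TP/(2·TP+FP+FN).
arts: TP=87, FP=2+8+5=15, FN=11+11+5=27 → 174/216 = 0.8056

0.806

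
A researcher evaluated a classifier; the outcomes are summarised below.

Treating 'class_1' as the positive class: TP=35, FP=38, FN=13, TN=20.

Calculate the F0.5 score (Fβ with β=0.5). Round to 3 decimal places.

0.515

Fβ = (1+β²)·TP / ((1+β²)·TP + β²·FN + FP), with β²=1/4
= 1.25·35 / (1.25·35 + 0.25·13 + 38) = 0.515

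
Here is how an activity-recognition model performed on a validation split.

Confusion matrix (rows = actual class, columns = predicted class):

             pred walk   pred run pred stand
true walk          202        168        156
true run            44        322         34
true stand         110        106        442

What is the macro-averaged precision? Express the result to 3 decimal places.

0.602

Per-class precision (TP/(TP+FP)):
  walk: TP=202, FP=44+110=154 → 202/356 = 0.5674
  run: TP=322, FP=168+106=274 → 322/596 = 0.5403
  stand: TP=442, FP=156+34=190 → 442/632 = 0.6994
Macro-precision = mean = (0.5674 + 0.5403 + 0.6994) / 3 = 0.602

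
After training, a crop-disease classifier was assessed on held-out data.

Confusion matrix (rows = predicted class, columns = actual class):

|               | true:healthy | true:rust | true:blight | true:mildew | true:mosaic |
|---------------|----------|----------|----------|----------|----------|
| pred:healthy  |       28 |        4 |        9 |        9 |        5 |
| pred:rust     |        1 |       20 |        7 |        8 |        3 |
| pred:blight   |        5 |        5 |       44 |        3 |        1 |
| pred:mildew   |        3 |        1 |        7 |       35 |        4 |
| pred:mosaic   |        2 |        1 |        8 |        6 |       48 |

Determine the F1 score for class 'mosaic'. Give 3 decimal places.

0.762

Take TP from the diagonal, FP from the rest of the 'mosaic' prediction marginal, FN from the rest of the 'mosaic' actual marginal.
F1 score = 2·TP/(2·TP+FP+FN).
mosaic: TP=48, FP=2+1+8+6=17, FN=5+3+1+4=13 → 96/126 = 0.7619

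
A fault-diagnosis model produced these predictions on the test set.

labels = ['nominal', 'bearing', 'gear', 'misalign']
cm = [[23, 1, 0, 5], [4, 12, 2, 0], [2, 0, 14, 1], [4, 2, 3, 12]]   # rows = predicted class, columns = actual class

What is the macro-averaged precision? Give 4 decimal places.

0.7137

Per-class precision (TP/(TP+FP)):
  nominal: TP=23, FP=1+0+5=6 → 23/29 = 0.79310
  bearing: TP=12, FP=4+2+0=6 → 12/18 = 0.66667
  gear: TP=14, FP=2+0+1=3 → 14/17 = 0.82353
  misalign: TP=12, FP=4+2+3=9 → 12/21 = 0.57143
Macro-precision = mean = (0.79310 + 0.66667 + 0.82353 + 0.57143) / 4 = 0.7137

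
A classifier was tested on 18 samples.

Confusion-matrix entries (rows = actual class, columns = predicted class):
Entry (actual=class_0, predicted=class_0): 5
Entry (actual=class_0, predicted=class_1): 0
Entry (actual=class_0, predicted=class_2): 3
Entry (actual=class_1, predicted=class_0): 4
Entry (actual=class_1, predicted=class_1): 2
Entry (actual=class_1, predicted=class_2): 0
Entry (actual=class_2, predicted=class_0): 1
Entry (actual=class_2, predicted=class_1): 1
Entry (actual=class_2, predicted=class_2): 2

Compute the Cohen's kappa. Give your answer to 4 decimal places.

0.2136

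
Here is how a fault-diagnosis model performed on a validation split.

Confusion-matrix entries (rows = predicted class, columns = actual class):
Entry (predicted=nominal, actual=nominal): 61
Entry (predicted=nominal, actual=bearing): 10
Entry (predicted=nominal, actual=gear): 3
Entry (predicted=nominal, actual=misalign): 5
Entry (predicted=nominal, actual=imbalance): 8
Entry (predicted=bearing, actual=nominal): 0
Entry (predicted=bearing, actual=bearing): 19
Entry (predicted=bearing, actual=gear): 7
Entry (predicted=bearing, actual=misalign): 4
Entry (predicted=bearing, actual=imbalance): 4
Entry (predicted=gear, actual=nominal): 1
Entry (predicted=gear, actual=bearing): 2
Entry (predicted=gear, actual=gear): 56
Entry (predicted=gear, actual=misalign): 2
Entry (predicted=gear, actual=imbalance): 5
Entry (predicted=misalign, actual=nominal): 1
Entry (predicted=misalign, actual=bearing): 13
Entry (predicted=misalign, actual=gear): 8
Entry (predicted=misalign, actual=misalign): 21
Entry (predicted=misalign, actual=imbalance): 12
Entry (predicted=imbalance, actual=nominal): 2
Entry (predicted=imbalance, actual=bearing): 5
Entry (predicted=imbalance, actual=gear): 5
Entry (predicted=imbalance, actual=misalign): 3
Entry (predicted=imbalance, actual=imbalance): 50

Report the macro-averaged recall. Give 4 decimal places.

Per-class recall (TP/(TP+FN)):
  nominal: TP=61, FN=0+1+1+2=4 → 61/65 = 0.93846
  bearing: TP=19, FN=10+2+13+5=30 → 19/49 = 0.38776
  gear: TP=56, FN=3+7+8+5=23 → 56/79 = 0.70886
  misalign: TP=21, FN=5+4+2+3=14 → 21/35 = 0.60000
  imbalance: TP=50, FN=8+4+5+12=29 → 50/79 = 0.63291
Macro-recall = mean = (0.93846 + 0.38776 + 0.70886 + 0.60000 + 0.63291) / 5 = 0.6536

0.6536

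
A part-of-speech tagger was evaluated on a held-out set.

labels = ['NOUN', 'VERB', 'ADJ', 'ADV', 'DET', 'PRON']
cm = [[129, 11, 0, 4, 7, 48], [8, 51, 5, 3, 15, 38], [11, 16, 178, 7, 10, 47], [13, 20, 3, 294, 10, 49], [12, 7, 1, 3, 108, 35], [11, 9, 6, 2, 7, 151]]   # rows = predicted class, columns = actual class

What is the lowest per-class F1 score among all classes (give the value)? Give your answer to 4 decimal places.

0.4359

Per-class F1 score (2·TP/(2·TP+FP+FN)):
  NOUN: TP=129, FP=11+0+4+7+48=70, FN=8+11+13+12+11=55 → 258/383 = 0.67363
  VERB: TP=51, FP=8+5+3+15+38=69, FN=11+16+20+7+9=63 → 102/234 = 0.43590
  ADJ: TP=178, FP=11+16+7+10+47=91, FN=0+5+3+1+6=15 → 356/462 = 0.77056
  ADV: TP=294, FP=13+20+3+10+49=95, FN=4+3+7+3+2=19 → 588/702 = 0.83761
  DET: TP=108, FP=12+7+1+3+35=58, FN=7+15+10+10+7=49 → 216/323 = 0.66873
  PRON: TP=151, FP=11+9+6+2+7=35, FN=48+38+47+49+35=217 → 302/554 = 0.54513
Lowest is class 'VERB' with F1 score = 0.4359.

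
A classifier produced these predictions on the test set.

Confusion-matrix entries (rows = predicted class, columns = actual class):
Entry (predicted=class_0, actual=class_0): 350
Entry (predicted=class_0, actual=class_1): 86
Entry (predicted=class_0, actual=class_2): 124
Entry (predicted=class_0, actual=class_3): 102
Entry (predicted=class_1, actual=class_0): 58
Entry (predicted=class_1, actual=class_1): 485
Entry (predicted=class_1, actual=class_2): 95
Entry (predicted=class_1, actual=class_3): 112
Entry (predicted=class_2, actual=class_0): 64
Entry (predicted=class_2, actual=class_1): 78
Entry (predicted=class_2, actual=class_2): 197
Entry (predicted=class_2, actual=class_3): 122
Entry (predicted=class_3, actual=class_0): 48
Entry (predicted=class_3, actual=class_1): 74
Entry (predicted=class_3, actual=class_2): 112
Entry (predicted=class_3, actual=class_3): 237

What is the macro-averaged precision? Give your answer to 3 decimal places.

Per-class precision (TP/(TP+FP)):
  class_0: TP=350, FP=86+124+102=312 → 350/662 = 0.5287
  class_1: TP=485, FP=58+95+112=265 → 485/750 = 0.6467
  class_2: TP=197, FP=64+78+122=264 → 197/461 = 0.4273
  class_3: TP=237, FP=48+74+112=234 → 237/471 = 0.5032
Macro-precision = mean = (0.5287 + 0.6467 + 0.4273 + 0.5032) / 4 = 0.526

0.526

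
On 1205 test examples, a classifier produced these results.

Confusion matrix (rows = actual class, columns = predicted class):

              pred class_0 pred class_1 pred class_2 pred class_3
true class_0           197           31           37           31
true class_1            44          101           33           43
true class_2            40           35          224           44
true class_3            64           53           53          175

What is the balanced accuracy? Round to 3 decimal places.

Balanced accuracy = mean of per-class recall.
  class_0: recall = 197/296 = 0.6655
  class_1: recall = 101/221 = 0.4570
  class_2: recall = 224/343 = 0.6531
  class_3: recall = 175/345 = 0.5072
Mean = (0.6655 + 0.4570 + 0.6531 + 0.5072) / 4 = 0.571

0.571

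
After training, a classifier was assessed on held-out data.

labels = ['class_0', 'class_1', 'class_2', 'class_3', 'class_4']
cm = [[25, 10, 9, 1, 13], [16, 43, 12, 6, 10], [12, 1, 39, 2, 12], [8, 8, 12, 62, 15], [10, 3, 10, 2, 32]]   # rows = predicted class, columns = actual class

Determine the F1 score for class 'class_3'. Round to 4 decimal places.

Take TP from the diagonal, FP from the rest of the 'class_3' prediction marginal, FN from the rest of the 'class_3' actual marginal.
F1 score = 2·TP/(2·TP+FP+FN).
class_3: TP=62, FP=8+8+12+15=43, FN=1+6+2+2=11 → 124/178 = 0.69663

0.6966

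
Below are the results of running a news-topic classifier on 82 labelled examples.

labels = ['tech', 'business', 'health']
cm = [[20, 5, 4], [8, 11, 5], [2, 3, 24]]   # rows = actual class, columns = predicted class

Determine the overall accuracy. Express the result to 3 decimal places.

0.671

Accuracy = trace / total = (20+11+24=55) / 82 = 55/82 = 0.671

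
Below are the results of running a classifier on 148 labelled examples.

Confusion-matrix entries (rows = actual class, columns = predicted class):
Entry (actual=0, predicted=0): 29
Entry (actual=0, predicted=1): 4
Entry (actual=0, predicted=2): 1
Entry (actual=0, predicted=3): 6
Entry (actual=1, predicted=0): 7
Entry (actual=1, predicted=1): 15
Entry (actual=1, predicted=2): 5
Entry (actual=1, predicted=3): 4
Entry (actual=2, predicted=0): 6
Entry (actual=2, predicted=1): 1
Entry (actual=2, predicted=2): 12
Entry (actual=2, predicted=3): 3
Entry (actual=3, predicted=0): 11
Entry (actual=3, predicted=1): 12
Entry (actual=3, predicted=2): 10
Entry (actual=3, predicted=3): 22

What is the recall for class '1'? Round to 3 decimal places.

0.484

Treat '1' as positive and all other classes as negative.
recall = TP/(TP+FN).
1: TP=15, FN=7+5+4=16 → 15/31 = 0.4839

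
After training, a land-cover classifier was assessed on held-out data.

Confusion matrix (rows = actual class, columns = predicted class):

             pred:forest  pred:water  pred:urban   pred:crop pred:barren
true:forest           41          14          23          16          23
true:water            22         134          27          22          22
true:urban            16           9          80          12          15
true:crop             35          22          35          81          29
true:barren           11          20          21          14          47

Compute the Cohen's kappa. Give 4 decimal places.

0.3502

Observed agreement pₒ = trace/N = 383/791 = 0.48420
Expected agreement pₑ = Σ (rowᵢ·colᵢ)/N² = (117·125 + 227·199 + 132·186 + 202·145 + 113·136)/791² = 0.20619
κ = (pₒ − pₑ)/(1 − pₑ) = (0.48420 − 0.20619)/(1 − 0.20619) = 0.3502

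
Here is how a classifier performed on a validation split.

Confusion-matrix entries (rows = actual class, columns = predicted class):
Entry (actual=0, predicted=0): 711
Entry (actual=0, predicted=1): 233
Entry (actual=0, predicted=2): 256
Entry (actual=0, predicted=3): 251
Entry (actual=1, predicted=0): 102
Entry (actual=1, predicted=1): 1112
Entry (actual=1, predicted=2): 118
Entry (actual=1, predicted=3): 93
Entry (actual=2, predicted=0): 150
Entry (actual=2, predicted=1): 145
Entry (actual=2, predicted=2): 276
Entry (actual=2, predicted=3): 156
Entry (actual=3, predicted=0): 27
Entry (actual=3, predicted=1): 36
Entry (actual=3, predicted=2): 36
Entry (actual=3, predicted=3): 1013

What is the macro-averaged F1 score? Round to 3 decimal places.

0.625

Per-class F1 score (2·TP/(2·TP+FP+FN)):
  0: TP=711, FP=102+150+27=279, FN=233+256+251=740 → 1422/2441 = 0.5825
  1: TP=1112, FP=233+145+36=414, FN=102+118+93=313 → 2224/2951 = 0.7536
  2: TP=276, FP=256+118+36=410, FN=150+145+156=451 → 552/1413 = 0.3907
  3: TP=1013, FP=251+93+156=500, FN=27+36+36=99 → 2026/2625 = 0.7718
Macro-F1 score = mean = (0.5825 + 0.7536 + 0.3907 + 0.7718) / 4 = 0.625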